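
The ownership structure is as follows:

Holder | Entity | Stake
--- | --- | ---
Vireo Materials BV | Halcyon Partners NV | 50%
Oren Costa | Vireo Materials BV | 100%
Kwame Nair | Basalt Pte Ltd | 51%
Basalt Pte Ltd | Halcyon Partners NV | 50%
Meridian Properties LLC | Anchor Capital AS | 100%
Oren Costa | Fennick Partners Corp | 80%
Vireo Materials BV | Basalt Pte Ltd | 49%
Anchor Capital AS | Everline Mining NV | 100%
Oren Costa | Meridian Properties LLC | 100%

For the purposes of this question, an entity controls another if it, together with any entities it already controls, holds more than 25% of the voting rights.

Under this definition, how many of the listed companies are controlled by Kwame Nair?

2

Kwame holds 51% of Basalt, so Kwame controls Basalt.
Basalt holds 50% of Halcyon, so Kwame controls Halcyon.
No other company's threshold is met.
Kwame controls 2 companies.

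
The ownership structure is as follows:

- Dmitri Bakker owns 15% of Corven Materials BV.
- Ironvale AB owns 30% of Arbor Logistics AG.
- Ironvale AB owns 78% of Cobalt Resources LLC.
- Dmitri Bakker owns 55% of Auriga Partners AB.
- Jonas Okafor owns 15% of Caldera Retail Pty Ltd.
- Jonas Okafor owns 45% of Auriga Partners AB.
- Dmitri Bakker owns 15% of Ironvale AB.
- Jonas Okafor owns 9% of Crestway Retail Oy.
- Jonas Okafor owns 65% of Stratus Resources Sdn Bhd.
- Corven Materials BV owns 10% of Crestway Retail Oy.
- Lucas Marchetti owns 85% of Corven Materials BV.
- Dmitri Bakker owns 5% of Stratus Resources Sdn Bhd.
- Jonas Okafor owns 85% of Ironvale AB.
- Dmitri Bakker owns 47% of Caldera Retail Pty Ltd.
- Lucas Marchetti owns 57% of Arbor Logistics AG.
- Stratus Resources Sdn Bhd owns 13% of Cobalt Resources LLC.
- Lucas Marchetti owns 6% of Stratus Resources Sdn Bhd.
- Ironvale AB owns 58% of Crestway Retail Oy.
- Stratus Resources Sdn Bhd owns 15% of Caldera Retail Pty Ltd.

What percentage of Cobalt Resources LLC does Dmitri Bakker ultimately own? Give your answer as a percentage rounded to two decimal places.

Dmitri reaches Cobalt along 2 paths.
Via Ironvale: 15% × 78% = 11.7%.
Via Stratus: 5% × 13% = 0.65%.
Total: 11.7% + 0.65% = 12.35%.

12.35%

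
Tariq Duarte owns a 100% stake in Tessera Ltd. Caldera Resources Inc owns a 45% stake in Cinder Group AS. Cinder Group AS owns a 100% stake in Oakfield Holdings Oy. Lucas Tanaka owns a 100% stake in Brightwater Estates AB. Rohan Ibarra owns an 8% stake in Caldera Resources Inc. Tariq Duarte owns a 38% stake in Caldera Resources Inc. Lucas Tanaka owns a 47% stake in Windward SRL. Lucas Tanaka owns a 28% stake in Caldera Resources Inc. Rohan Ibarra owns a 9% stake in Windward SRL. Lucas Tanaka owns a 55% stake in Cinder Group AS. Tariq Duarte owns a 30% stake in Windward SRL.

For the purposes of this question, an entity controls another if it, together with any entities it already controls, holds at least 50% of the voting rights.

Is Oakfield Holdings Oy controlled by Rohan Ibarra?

No

Rohan's largest direct stake is 9% in Windward, which does not meet the threshold, so Rohan controls no company.
Neither Rohan nor any entity Rohan controls holds any voting interest in Oakfield.
So Rohan does not control Oakfield.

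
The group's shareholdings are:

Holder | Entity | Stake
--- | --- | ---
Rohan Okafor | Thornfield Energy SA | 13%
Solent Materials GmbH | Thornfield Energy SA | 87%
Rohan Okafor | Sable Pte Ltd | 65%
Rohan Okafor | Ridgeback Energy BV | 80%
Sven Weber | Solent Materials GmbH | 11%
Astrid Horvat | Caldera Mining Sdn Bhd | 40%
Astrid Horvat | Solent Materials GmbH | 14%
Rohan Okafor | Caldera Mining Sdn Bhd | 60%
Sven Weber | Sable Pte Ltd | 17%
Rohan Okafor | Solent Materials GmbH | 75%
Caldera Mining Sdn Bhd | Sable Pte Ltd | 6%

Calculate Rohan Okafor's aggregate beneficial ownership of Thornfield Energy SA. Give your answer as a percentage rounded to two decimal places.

Rohan reaches Thornfield along 2 paths.
Via Solent: 75% × 87% = 65.25%.
Direct stake: 13% = 13%.
Total: 65.25% + 13% = 78.25%.

78.25%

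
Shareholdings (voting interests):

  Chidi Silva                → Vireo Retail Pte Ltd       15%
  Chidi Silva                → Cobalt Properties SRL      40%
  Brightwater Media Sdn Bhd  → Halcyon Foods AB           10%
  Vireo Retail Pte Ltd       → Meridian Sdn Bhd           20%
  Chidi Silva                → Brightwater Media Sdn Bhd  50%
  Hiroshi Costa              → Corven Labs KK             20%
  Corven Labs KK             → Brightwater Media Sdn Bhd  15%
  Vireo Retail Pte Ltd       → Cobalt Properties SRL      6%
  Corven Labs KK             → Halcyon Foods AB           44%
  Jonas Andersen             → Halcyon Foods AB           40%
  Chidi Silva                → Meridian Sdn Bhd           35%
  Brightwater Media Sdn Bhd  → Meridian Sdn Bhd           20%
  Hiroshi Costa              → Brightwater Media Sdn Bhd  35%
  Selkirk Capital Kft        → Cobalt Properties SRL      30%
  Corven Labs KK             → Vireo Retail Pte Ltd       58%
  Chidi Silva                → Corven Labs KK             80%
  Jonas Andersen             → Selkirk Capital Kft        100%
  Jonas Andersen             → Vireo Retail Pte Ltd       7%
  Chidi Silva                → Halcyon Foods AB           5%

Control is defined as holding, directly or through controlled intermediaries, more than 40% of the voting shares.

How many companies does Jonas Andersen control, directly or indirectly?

Jonas holds 100% of Selkirk, so Jonas controls Selkirk.
No other company's threshold is met.
Jonas controls 1 company.

1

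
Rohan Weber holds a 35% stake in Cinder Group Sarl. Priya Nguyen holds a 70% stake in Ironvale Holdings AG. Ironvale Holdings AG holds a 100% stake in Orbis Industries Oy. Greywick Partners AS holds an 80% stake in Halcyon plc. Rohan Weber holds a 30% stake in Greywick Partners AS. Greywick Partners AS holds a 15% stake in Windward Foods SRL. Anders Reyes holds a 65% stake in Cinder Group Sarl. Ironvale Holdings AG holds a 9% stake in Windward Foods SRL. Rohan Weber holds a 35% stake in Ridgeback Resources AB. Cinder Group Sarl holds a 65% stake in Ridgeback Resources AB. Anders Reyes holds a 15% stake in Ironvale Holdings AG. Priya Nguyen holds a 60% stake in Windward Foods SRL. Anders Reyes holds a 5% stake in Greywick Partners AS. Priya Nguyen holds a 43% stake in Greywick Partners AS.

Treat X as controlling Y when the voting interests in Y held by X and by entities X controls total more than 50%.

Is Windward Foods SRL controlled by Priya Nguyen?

Priya holds 70% of Ironvale, so Priya controls Ironvale.
Ironvale and Priya together hold 9% + 60% = 69% of Windward, so Priya controls Windward.

Yes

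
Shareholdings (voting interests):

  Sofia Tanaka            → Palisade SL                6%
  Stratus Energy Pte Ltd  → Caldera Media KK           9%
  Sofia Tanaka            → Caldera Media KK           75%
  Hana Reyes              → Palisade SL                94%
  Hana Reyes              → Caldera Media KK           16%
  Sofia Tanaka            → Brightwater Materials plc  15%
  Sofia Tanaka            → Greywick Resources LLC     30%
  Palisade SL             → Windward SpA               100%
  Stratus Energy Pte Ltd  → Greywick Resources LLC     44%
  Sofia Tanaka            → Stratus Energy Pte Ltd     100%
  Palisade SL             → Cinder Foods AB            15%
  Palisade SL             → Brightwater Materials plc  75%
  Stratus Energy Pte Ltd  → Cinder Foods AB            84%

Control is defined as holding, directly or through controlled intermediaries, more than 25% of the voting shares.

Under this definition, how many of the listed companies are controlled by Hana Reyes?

3

Hana holds 94% of Palisade, so Hana controls Palisade.
Palisade holds 75% of Brightwater, so Hana controls Brightwater.
Palisade holds 100% of Windward, so Hana controls Windward.
No other company's threshold is met.
Hana controls 3 companies.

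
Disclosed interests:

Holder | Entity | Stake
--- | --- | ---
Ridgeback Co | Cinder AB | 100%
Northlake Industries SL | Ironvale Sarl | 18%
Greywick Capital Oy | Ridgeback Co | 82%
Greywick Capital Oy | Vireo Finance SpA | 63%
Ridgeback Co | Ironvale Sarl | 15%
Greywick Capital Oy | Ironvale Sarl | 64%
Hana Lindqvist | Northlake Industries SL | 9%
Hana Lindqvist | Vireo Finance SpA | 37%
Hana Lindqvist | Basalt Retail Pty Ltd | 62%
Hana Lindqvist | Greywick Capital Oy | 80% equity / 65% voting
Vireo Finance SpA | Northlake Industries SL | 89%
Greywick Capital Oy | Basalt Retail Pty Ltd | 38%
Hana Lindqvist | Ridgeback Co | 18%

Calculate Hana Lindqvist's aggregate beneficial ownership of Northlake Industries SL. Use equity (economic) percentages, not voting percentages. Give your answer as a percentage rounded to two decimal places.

Hana reaches Northlake along 3 paths.
Via Greywick → Vireo: 80% × 63% × 89% = 44.856%.
Via Vireo: 37% × 89% = 32.93%.
Direct stake: 9% = 9%.
Total: 44.856% + 32.93% + 9% = 86.786%.
Rounded: 86.79%.

86.79%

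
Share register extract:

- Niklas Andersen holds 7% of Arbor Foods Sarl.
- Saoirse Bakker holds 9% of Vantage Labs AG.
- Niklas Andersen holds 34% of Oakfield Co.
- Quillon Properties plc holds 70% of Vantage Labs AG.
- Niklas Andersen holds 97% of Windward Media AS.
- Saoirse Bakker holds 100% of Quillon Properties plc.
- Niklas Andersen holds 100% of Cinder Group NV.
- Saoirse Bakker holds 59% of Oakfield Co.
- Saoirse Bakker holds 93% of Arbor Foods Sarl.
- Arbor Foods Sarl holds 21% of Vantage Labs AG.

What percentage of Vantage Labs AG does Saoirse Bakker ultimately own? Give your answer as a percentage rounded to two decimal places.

98.53%

Saoirse reaches Vantage along 3 paths.
Via Arbor: 93% × 21% = 19.53%.
Direct stake: 9% = 9%.
Via Quillon: 100% × 70% = 70%.
Total: 19.53% + 9% + 70% = 98.53%.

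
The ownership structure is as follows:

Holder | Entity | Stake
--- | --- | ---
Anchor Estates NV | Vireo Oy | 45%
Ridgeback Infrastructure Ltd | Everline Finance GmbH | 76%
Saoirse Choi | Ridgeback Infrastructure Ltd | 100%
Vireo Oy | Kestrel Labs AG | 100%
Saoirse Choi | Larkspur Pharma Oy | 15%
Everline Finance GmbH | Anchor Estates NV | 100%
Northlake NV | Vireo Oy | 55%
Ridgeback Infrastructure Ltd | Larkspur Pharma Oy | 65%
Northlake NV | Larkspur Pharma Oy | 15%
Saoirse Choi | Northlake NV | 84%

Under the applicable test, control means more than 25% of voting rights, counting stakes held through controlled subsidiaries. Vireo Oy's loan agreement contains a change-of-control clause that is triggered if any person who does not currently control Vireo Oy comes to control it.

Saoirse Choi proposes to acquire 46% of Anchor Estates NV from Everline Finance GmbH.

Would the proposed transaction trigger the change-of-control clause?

The purchase adds only to Saoirse's holdings (Everline's stake shrinks), so Saoirse is the only person who could newly come to control Vireo.
Saoirse holds 84% of Northlake, so Saoirse controls Northlake.
Saoirse holds 100% of Ridgeback, so Saoirse controls Ridgeback.
Ridgeback holds 76% of Everline, so Saoirse controls Everline.
Everline holds 100% of Anchor, so Saoirse controls Anchor.
Northlake and Anchor together hold 55% + 45% = 100% of Vireo, so Saoirse controls Vireo.
So Saoirse already controls Vireo before the transaction.
After the purchase, Saoirse holds 46% of Anchor directly, and Everline's stake falls to 54%.
Saoirse controlled Vireo already, so this is not a new person acquiring control; every other person's position is unchanged or reduced.
No new person acquires control, so the clause is not triggered.

No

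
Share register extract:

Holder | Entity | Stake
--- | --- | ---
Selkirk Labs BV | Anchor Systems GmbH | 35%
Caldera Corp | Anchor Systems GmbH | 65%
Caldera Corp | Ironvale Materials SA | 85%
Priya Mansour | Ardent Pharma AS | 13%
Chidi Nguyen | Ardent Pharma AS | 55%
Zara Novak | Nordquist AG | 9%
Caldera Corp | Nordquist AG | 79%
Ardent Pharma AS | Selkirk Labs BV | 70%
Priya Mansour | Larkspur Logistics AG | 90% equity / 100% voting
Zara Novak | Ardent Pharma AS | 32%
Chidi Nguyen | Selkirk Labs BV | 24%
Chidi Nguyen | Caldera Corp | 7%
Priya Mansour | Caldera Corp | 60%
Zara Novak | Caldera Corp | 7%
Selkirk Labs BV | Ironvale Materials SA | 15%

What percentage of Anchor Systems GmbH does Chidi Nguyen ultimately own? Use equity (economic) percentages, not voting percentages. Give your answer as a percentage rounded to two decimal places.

26.43%

Chidi reaches Anchor along 3 paths.
Via Selkirk: 24% × 35% = 8.4%.
Via Ardent → Selkirk: 55% × 70% × 35% = 13.475%.
Via Caldera: 7% × 65% = 4.55%.
Total: 8.4% + 13.475% + 4.55% = 26.425%.
Rounded: 26.43%.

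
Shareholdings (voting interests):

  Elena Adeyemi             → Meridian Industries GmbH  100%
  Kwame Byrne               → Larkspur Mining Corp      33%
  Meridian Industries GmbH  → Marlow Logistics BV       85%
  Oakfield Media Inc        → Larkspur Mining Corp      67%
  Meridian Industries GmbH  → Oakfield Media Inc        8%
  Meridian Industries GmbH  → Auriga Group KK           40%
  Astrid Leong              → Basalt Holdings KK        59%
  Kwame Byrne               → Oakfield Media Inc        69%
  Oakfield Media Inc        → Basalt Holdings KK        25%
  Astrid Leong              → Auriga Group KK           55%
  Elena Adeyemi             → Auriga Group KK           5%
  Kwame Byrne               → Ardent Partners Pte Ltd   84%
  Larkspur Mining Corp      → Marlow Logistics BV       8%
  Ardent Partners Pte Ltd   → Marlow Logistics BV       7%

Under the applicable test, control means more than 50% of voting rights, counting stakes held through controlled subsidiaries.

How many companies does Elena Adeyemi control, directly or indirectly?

Elena holds 100% of Meridian, so Elena controls Meridian.
Meridian holds 85% of Marlow, so Elena controls Marlow.
No other company's threshold is met.
Elena controls 2 companies.

2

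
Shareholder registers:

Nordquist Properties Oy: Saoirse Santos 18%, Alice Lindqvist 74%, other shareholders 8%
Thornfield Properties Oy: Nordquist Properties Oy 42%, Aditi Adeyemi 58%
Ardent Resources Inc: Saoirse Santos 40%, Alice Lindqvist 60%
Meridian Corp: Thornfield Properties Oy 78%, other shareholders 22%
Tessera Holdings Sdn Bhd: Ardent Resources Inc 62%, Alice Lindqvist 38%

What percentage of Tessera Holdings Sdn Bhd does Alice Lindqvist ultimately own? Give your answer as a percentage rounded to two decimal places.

Alice reaches Tessera along 2 paths.
Via Ardent: 60% × 62% = 37.2%.
Direct stake: 38% = 38%.
Total: 37.2% + 38% = 75.2%.
Rounded: 75.20%.

75.20%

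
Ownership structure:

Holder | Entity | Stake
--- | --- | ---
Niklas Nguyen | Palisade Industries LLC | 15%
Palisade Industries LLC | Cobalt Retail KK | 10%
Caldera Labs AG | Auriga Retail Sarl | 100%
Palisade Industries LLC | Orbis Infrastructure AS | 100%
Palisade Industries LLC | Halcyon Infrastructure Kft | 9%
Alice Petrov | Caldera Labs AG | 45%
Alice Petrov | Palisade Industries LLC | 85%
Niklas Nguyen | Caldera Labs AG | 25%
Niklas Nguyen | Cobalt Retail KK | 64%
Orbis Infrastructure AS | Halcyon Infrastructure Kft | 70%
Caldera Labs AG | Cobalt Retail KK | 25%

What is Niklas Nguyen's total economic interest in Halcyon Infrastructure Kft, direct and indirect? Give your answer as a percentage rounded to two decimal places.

11.85%

Niklas reaches Halcyon along 2 paths.
Via Palisade → Orbis: 15% × 100% × 70% = 10.5%.
Via Palisade: 15% × 9% = 1.35%.
Total: 10.5% + 1.35% = 11.85%.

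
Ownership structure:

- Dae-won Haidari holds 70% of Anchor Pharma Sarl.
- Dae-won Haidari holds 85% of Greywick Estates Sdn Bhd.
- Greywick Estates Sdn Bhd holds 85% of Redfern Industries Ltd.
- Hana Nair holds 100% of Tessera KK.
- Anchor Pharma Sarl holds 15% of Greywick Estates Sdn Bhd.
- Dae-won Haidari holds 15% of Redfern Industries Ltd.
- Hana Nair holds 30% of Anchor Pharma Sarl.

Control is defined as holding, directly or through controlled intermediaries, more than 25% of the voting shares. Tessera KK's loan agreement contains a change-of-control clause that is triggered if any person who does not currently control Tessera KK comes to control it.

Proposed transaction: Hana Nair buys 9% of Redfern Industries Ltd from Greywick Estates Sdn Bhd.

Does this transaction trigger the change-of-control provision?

The purchase adds only to Hana's holdings (Greywick's stake shrinks), so Hana is the only person who could newly come to control Tessera.
Hana holds 100% of Tessera, so Hana controls Tessera.
So Hana already controls Tessera before the transaction.
After the purchase, Hana holds 9% of Redfern directly, and Greywick's stake falls to 76%.
Hana controlled Tessera already, so this is not a new person acquiring control; every other person's position is unchanged or reduced.
No new person acquires control, so the clause is not triggered.

No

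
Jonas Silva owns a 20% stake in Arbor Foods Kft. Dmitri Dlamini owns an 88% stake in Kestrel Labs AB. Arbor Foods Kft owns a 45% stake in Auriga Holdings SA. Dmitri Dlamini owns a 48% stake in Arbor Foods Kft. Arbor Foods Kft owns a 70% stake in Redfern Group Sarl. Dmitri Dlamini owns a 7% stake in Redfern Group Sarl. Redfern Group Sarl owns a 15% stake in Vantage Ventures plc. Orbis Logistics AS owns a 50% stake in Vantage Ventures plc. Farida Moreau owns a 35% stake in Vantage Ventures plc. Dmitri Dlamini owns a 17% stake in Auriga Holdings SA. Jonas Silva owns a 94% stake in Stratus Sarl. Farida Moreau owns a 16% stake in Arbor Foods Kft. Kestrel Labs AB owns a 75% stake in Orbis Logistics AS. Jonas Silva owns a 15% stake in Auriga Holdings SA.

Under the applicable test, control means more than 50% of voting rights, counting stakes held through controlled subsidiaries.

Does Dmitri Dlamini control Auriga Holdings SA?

No

Dmitri holds 88% of Kestrel, so Dmitri controls Kestrel.
Kestrel holds 75% of Orbis, so Dmitri controls Orbis.
In Auriga, Dmitri's side holds only 17%, not > 50%.
So Dmitri does not control Auriga.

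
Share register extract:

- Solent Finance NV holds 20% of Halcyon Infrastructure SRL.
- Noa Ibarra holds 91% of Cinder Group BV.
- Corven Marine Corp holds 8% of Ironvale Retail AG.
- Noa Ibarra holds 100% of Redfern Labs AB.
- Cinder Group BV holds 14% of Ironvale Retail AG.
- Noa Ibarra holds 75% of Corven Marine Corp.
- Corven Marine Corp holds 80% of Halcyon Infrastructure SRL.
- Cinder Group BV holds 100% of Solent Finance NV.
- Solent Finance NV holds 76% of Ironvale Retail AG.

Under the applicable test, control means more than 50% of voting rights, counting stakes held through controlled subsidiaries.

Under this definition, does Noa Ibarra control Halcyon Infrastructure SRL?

Yes

Noa holds 91% of Cinder, so Noa controls Cinder.
Cinder holds 100% of Solent, so Noa controls Solent.
Noa holds 75% of Corven, so Noa controls Corven.
Corven and Solent together hold 80% + 20% = 100% of Halcyon, so Noa controls Halcyon.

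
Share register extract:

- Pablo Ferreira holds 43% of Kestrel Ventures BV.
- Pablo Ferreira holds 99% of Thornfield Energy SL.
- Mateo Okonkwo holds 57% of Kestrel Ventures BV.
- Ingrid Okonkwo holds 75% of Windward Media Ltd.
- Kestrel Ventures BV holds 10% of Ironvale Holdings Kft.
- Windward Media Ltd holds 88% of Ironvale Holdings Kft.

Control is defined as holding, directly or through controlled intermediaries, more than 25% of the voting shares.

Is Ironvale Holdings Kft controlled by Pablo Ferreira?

No

Pablo holds 43% of Kestrel, so Pablo controls Kestrel.
Pablo holds 99% of Thornfield, so Pablo controls Thornfield.
In Ironvale, Pablo's side holds only 10%, not > 25%.
So Pablo does not control Ironvale.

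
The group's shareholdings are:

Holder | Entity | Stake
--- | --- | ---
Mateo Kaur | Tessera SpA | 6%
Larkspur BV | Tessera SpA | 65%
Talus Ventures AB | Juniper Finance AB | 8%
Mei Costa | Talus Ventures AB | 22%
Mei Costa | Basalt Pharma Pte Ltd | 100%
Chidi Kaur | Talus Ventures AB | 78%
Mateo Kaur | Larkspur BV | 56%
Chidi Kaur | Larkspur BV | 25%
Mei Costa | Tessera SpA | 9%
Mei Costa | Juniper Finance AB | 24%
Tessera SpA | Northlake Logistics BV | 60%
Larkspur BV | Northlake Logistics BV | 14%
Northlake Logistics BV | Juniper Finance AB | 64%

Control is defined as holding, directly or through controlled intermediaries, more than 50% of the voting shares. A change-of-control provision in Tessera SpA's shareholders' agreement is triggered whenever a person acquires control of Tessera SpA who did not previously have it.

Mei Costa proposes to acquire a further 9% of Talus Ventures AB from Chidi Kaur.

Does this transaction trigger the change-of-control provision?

No

The purchase adds only to Mei's holdings (Chidi's stake shrinks), so Mei is the only person who could newly come to control Tessera.
Mei holds 100% of Basalt, so Mei controls Basalt.
In Tessera, Mei's side holds only 9%, not > 50%.
So before the transaction, Mei does not control Tessera.
After the purchase, Mei's direct stake in Talus rises to 22% + 9% = 31%, and Chidi's stake falls to 69%.
Mei's side now holds 31% of Talus, not > 50%, so Mei still does not control Talus.
After the transaction, Mei's side holds 9% of Tessera, not > 50%, so Mei still does not control Tessera.
No new person acquires control, so the clause is not triggered.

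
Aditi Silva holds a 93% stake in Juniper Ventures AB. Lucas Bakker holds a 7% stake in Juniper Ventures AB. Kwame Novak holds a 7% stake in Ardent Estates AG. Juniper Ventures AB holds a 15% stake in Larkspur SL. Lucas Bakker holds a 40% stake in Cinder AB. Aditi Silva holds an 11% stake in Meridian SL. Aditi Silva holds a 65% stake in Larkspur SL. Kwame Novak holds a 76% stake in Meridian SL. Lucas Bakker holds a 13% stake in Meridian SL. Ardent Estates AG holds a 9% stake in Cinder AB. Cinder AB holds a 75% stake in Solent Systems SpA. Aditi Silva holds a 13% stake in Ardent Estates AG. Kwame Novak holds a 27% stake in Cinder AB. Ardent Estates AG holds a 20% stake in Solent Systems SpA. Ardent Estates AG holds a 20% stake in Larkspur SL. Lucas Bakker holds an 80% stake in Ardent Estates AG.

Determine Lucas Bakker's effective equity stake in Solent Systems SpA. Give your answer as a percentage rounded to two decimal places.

51.40%

Lucas reaches Solent along 3 paths.
Via Cinder: 40% × 75% = 30%.
Via Ardent → Cinder: 80% × 9% × 75% = 5.4%.
Via Ardent: 80% × 20% = 16%.
Total: 30% + 5.4% + 16% = 51.4%.
Rounded: 51.40%.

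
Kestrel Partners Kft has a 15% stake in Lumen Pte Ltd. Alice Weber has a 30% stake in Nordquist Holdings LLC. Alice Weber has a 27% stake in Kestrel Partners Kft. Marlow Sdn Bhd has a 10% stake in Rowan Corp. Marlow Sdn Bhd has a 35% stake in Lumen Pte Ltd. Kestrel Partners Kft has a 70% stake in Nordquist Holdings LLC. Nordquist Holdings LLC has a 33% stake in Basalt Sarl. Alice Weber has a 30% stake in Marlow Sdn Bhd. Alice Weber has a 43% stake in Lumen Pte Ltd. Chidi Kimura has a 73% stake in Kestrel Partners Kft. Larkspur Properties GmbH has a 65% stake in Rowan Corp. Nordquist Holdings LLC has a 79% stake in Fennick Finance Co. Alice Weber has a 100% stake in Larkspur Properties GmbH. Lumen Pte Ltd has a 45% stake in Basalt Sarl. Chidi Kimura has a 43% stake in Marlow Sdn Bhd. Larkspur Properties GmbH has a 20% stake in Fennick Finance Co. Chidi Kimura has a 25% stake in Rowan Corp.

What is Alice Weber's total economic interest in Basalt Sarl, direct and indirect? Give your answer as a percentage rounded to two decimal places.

Alice reaches Basalt along 5 paths.
Via Nordquist: 30% × 33% = 9.9%.
Via Kestrel → Nordquist: 27% × 70% × 33% = 6.237%.
Via Kestrel → Lumen: 27% × 15% × 45% = 1.8225%.
Via Marlow → Lumen: 30% × 35% × 45% = 4.725%.
Via Lumen: 43% × 45% = 19.35%.
Total: 9.9% + 6.237% + 1.8225% + 4.725% + 19.35% = 42.0345%.
Rounded: 42.03%.

42.03%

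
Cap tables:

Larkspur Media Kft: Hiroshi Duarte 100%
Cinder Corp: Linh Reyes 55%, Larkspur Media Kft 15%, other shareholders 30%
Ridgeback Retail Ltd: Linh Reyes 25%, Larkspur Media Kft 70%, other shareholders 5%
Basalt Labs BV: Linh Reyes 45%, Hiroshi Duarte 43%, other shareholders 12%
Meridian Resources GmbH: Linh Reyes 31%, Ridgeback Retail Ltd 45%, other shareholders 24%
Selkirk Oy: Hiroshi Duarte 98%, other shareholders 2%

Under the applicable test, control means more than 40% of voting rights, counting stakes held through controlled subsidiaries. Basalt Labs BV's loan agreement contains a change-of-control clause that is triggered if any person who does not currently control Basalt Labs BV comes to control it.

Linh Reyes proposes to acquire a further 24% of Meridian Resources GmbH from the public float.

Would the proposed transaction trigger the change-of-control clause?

The purchase changes only Linh's holdings, so Linh is the only person who could newly come to control Basalt.
Linh holds 45% of Basalt, so Linh controls Basalt.
So Linh already controls Basalt before the transaction.
After the purchase, Linh's direct stake in Meridian rises to 31% + 24% = 55%.
Linh controlled Basalt already, so this is not a new person acquiring control; every other person's position is unchanged or reduced.
No new person acquires control, so the clause is not triggered.

No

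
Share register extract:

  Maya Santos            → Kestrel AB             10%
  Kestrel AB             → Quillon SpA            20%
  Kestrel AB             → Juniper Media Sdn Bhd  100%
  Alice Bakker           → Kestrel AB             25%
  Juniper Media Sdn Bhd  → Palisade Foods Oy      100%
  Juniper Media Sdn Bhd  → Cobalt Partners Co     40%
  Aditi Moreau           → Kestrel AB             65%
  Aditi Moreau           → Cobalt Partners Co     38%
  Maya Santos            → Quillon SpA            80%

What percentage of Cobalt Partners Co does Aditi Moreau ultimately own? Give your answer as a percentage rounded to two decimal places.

Aditi reaches Cobalt along 2 paths.
Via Kestrel → Juniper: 65% × 100% × 40% = 26%.
Direct stake: 38% = 38%.
Total: 26% + 38% = 64%.
Rounded: 64.00%.

64.00%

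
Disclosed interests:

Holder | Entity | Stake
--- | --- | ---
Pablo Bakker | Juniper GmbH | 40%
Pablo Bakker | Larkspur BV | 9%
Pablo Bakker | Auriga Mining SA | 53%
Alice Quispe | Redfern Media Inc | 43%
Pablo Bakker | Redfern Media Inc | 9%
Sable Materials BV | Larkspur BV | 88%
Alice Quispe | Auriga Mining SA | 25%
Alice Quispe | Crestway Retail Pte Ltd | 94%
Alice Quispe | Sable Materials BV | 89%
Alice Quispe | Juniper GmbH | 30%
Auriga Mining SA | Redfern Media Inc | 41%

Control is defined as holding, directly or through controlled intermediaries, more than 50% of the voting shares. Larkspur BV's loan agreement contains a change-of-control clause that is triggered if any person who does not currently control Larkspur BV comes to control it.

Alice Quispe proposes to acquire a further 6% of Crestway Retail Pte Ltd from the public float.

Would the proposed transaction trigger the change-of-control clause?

No

The purchase changes only Alice's holdings, so Alice is the only person who could newly come to control Larkspur.
Alice holds 89% of Sable, so Alice controls Sable.
Sable holds 88% of Larkspur, so Alice controls Larkspur.
So Alice already controls Larkspur before the transaction.
After the purchase, Alice's direct stake in Crestway rises to 94% + 6% = 100%.
Alice controlled Larkspur already, so this is not a new person acquiring control; every other person's position is unchanged or reduced.
No new person acquires control, so the clause is not triggered.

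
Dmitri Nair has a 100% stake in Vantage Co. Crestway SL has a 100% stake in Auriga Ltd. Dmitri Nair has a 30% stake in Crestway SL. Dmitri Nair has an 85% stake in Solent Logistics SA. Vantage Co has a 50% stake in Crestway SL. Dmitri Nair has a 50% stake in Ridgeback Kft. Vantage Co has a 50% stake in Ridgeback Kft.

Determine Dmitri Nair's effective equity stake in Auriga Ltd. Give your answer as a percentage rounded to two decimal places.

80.00%

Dmitri reaches Auriga along 2 paths.
Via Crestway: 30% × 100% = 30%.
Via Vantage → Crestway: 100% × 50% × 100% = 50%.
Total: 30% + 50% = 80%.
Rounded: 80.00%.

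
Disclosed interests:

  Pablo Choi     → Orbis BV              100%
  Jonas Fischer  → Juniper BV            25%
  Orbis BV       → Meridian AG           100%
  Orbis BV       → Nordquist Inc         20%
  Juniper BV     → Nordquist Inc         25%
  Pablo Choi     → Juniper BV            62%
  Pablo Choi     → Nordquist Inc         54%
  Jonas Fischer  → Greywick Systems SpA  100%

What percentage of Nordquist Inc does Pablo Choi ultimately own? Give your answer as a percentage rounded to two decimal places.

Pablo reaches Nordquist along 3 paths.
Via Orbis: 100% × 20% = 20%.
Via Juniper: 62% × 25% = 15.5%.
Direct stake: 54% = 54%.
Total: 20% + 15.5% + 54% = 89.5%.
Rounded: 89.50%.

89.50%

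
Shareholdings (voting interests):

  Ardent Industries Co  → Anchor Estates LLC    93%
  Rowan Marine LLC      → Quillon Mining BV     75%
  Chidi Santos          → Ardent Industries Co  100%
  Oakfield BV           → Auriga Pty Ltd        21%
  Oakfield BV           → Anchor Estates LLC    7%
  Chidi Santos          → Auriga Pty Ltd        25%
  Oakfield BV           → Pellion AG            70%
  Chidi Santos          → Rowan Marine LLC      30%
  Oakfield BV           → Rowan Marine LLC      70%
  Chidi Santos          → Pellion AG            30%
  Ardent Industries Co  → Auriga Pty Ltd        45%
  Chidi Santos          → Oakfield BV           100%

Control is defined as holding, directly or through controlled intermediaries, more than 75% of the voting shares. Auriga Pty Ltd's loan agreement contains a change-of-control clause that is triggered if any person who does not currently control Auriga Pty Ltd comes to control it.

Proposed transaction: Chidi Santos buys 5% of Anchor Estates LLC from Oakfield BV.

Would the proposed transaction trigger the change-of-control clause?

No

The purchase adds only to Chidi's holdings (Oakfield's stake shrinks), so Chidi is the only person who could newly come to control Auriga.
Chidi holds 100% of Ardent, so Chidi controls Ardent.
Chidi holds 100% of Oakfield, so Chidi controls Oakfield.
Chidi and Ardent and Oakfield together hold 25% + 45% + 21% = 91% of Auriga, so Chidi controls Auriga.
So Chidi already controls Auriga before the transaction.
After the purchase, Chidi holds 5% of Anchor directly, and Oakfield's stake falls to 2%.
Chidi controlled Auriga already, so this is not a new person acquiring control; every other person's position is unchanged or reduced.
No new person acquires control, so the clause is not triggered.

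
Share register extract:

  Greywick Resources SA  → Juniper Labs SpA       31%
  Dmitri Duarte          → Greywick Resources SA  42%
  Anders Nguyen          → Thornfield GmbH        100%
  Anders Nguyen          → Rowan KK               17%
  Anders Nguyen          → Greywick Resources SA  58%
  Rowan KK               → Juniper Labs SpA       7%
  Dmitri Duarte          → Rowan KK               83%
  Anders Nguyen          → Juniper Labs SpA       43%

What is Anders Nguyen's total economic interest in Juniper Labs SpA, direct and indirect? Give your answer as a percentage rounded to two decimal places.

62.17%

Anders reaches Juniper along 3 paths.
Via Rowan: 17% × 7% = 1.19%.
Direct stake: 43% = 43%.
Via Greywick: 58% × 31% = 17.98%.
Total: 1.19% + 43% + 17.98% = 62.17%.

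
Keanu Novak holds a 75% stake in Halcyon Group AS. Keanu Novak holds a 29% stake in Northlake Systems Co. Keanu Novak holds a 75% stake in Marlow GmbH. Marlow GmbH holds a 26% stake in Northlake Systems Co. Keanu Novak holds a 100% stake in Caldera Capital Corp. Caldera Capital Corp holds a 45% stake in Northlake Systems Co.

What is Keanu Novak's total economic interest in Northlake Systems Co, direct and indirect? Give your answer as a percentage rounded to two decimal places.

Keanu reaches Northlake along 3 paths.
Via Caldera: 100% × 45% = 45%.
Via Marlow: 75% × 26% = 19.5%.
Direct stake: 29% = 29%.
Total: 45% + 19.5% + 29% = 93.5%.
Rounded: 93.50%.

93.50%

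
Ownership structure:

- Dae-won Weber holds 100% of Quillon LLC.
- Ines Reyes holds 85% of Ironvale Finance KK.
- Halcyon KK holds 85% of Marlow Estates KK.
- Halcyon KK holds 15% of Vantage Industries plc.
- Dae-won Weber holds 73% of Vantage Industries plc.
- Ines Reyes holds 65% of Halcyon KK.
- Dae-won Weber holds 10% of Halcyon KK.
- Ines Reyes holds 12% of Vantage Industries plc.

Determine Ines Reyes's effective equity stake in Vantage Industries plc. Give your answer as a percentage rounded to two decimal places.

Ines reaches Vantage along 2 paths.
Via Halcyon: 65% × 15% = 9.75%.
Direct stake: 12% = 12%.
Total: 9.75% + 12% = 21.75%.

21.75%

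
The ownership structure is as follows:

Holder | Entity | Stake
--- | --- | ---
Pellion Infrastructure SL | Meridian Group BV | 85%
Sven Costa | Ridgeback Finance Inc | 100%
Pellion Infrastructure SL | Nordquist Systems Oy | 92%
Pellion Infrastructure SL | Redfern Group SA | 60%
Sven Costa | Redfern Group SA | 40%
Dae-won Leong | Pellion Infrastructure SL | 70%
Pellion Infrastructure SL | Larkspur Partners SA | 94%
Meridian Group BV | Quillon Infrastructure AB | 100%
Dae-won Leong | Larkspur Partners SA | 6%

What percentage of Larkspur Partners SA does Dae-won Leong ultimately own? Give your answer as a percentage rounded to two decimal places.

71.80%

Dae-won reaches Larkspur along 2 paths.
Direct stake: 6% = 6%.
Via Pellion: 70% × 94% = 65.8%.
Total: 6% + 65.8% = 71.8%.
Rounded: 71.80%.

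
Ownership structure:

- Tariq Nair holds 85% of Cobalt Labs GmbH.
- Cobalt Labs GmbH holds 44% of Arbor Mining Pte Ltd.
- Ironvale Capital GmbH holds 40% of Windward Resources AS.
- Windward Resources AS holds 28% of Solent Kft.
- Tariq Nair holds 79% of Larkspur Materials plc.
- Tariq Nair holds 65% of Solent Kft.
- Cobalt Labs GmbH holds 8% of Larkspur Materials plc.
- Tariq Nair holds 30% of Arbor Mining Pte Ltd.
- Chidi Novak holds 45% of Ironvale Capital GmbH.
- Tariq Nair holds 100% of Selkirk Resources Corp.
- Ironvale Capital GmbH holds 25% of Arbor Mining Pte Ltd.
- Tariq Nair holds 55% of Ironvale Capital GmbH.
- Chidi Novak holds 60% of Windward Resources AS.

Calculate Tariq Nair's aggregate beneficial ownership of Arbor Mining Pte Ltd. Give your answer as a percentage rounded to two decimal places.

Tariq reaches Arbor along 3 paths.
Via Ironvale: 55% × 25% = 13.75%.
Direct stake: 30% = 30%.
Via Cobalt: 85% × 44% = 37.4%.
Total: 13.75% + 30% + 37.4% = 81.15%.

81.15%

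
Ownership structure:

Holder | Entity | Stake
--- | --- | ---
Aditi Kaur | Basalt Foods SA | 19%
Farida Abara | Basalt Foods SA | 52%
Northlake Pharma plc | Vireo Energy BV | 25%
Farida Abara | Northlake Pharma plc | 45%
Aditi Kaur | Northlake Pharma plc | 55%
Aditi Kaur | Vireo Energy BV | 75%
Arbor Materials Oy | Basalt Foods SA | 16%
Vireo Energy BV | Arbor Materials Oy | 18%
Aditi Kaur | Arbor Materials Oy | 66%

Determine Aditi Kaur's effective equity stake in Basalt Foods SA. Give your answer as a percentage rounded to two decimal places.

32.12%

Aditi reaches Basalt along 4 paths.
Via Vireo → Arbor: 75% × 18% × 16% = 2.16%.
Via Northlake → Vireo → Arbor: 55% × 25% × 18% × 16% = 0.396%.
Via Arbor: 66% × 16% = 10.56%.
Direct stake: 19% = 19%.
Total: 2.16% + 0.396% + 10.56% + 19% = 32.116%.
Rounded: 32.12%.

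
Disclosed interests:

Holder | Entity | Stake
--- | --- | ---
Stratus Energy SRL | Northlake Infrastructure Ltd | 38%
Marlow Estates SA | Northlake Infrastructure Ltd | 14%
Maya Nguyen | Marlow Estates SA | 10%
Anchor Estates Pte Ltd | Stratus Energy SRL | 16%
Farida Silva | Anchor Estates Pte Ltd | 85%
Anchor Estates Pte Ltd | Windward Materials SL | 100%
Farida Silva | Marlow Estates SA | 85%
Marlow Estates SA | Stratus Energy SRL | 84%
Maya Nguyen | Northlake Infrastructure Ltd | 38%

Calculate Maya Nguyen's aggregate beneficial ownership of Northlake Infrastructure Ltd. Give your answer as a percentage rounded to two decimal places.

42.59%

Maya reaches Northlake along 3 paths.
Direct stake: 38% = 38%.
Via Marlow → Stratus: 10% × 84% × 38% = 3.192%.
Via Marlow: 10% × 14% = 1.4%.
Total: 38% + 3.192% + 1.4% = 42.592%.
Rounded: 42.59%.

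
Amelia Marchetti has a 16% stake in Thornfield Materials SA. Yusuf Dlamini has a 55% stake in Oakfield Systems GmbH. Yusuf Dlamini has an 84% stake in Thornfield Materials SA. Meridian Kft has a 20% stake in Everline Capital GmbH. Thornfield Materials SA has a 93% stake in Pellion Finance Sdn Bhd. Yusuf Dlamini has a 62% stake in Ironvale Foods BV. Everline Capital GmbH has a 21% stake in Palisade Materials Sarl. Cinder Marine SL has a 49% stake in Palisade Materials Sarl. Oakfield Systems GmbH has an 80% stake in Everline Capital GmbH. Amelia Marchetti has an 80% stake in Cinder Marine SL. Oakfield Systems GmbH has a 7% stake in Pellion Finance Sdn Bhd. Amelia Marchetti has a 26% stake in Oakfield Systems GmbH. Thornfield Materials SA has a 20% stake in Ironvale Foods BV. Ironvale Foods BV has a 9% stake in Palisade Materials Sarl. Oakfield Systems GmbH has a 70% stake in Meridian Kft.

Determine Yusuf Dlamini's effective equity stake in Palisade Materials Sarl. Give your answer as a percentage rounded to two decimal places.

Yusuf reaches Palisade along 4 paths.
Via Thornfield → Ironvale: 84% × 20% × 9% = 1.512%.
Via Ironvale: 62% × 9% = 5.58%.
Via Oakfield → Meridian → Everline: 55% × 70% × 20% × 21% = 1.617%.
Via Oakfield → Everline: 55% × 80% × 21% = 9.24%.
Total: 1.512% + 5.58% + 1.617% + 9.24% = 17.949%.
Rounded: 17.95%.

17.95%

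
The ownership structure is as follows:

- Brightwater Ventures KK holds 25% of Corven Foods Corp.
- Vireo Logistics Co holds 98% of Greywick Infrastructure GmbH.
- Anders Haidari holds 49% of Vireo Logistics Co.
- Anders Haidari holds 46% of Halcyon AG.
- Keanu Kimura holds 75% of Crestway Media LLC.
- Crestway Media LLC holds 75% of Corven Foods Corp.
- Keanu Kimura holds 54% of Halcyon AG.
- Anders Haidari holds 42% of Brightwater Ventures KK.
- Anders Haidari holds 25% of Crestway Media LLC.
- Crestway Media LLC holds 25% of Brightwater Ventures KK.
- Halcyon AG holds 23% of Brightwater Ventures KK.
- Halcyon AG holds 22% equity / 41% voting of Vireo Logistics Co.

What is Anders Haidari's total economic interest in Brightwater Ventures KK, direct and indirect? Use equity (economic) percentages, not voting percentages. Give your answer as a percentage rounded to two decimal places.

58.83%

Anders reaches Brightwater along 3 paths.
Via Halcyon: 46% × 23% = 10.58%.
Via Crestway: 25% × 25% = 6.25%.
Direct stake: 42% = 42%.
Total: 10.58% + 6.25% + 42% = 58.83%.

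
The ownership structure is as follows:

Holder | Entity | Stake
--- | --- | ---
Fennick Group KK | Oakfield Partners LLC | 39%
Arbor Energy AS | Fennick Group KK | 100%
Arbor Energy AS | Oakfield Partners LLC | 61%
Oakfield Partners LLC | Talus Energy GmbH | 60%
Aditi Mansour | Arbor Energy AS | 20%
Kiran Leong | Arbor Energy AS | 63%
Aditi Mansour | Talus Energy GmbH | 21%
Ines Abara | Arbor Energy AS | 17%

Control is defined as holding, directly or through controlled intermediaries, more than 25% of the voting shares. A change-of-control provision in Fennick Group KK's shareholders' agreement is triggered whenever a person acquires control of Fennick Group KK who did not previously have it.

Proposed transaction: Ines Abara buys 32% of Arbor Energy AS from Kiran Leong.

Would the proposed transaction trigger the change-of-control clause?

The purchase adds only to Ines's holdings (Kiran's stake shrinks), so Ines is the only person who could newly come to control Fennick.
Ines's largest direct stake is 17% in Arbor, which does not meet the threshold, so Ines controls no company.
Neither Ines nor any entity Ines controls holds any voting interest in Fennick.
So before the transaction, Ines does not control Fennick.
After the purchase, Ines's direct stake in Arbor rises to 17% + 32% = 49%, and Kiran's stake falls to 31%.
Ines holds 49% of Arbor, so Ines controls Arbor.
Arbor holds 100% of Fennick, so Ines controls Fennick.
Ines did not control Fennick before and does after, so the clause is triggered.

Yes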